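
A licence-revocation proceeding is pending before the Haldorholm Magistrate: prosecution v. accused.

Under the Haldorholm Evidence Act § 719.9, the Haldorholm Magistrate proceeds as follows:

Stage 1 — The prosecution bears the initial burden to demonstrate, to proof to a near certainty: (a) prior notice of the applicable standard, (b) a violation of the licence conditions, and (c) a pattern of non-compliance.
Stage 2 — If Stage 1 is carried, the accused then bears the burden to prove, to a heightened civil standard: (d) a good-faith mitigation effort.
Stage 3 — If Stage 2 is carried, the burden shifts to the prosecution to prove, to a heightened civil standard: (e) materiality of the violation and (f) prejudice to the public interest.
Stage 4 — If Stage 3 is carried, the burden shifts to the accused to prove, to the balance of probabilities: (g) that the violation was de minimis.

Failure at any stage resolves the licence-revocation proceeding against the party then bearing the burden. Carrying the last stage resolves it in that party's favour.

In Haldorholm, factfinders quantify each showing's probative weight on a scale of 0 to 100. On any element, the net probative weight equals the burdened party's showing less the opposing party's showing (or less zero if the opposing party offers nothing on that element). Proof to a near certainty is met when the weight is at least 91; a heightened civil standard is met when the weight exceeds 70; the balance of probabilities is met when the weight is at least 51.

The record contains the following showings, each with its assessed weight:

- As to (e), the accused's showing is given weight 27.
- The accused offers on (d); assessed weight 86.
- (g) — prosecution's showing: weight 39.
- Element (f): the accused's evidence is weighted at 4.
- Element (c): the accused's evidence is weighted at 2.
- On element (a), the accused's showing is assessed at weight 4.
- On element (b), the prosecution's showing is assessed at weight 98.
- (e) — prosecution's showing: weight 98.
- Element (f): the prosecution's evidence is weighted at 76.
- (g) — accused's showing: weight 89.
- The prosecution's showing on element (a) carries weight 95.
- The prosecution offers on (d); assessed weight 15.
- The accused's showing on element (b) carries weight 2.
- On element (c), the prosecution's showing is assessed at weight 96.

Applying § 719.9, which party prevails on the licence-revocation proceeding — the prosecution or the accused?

Stage 1 (prosecution, proof to a near certainty, weight is at least 91): (a) net 95−4=91 ≥ 91 — meets; (b) net 98−2=96 ≥ 91 — meets; (c) net 96−2=94 ≥ 91 — meets.
  Stage 1 carried; the burden shifts to the accused.
Stage 2 (accused, a heightened civil standard, weight exceeds 70): (d) net 86−15=71 > 70 — meets.
  The accused carries Stage 2; the prosecution now bears the burden.
Stage 3 (prosecution, a heightened civil standard, weight exceeds 70): (e) net 98−27=71 > 70 — meets; (f) net 76−4=72 > 70 — meets.
  Stage 3 carried; the burden shifts to the accused.
Stage 4 (accused, the balance of probabilities, weight is at least 51): (g) net 89−39=50 < 51 — fails.
  The accused does not carry Stage 4.
The analysis ends at Stage 4; the prosecution prevails.

prosecution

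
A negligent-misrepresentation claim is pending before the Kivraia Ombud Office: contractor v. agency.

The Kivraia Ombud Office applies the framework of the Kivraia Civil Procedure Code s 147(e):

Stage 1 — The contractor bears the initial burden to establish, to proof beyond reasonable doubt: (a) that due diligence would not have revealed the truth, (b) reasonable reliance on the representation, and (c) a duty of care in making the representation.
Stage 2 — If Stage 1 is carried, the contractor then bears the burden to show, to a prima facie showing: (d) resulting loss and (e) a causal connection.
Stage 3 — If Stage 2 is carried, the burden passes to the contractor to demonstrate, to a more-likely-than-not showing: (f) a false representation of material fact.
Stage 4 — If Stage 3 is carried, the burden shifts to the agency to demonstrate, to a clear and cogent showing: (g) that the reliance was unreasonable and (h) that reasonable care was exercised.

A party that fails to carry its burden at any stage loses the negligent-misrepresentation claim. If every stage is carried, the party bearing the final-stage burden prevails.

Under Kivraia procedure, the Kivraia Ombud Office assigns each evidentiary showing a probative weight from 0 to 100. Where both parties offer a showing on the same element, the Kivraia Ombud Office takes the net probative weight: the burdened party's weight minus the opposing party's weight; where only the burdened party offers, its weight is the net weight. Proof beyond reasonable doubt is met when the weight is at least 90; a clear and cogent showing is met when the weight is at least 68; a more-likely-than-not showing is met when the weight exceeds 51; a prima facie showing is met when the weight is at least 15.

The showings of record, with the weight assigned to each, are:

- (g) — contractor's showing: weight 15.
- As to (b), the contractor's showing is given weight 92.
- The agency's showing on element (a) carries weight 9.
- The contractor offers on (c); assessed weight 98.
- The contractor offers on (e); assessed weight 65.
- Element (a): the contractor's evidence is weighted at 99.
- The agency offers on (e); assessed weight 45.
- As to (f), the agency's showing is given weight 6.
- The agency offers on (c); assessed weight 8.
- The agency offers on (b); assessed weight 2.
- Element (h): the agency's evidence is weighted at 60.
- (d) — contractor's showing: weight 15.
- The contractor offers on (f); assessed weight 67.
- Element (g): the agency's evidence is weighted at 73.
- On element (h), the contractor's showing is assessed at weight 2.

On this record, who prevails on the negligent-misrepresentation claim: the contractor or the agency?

At Stage 1 the contractor must meet proof beyond reasonable doubt (weight is at least 90): on (a) the weight is 99 less the opposing 9 gives net 90, ≥ 90, so (a) meets the standard; on (b) the weight is 92 less the opposing 2 gives net 90, which does reach 90, so (b) meets the standard; on (c) the weight is 98 less the opposing 8 gives net 90, ≥ 90, so (c) meets the standard.
  Stage 1 carried; the burden remains with the contractor.
At Stage 2 the contractor must meet a prima facie showing (weight is at least 15): on (d) the weight is 15, ≥ 15, so (d) meets the standard; on (e) the weight is 65 less the opposing 45 gives net 20, which does reach 15, so (e) meets the standard.
  All elements met. The contractor retains the burden for Stage 3.
At Stage 3 the contractor must meet a more-likely-than-not showing (weight exceeds 51): on (f) the weight is 67 less the opposing 6 gives net 61, > 51, so (f) meets the standard.
  Stage 3 is satisfied; the onus moves to the agency.
At Stage 4 the agency must meet a clear and cogent showing (weight is at least 68): on (g) the weight is 73 less the opposing 15 gives net 58, < 68, so (g) does not meet the standard; on (h) the weight is 60 less the opposing 2 gives net 58, < 68, so (h) does not meet the standard.
  Not every element is met, so the agency fails to carry Stage 4.
The analysis ends at Stage 4; the contractor prevails.

contractor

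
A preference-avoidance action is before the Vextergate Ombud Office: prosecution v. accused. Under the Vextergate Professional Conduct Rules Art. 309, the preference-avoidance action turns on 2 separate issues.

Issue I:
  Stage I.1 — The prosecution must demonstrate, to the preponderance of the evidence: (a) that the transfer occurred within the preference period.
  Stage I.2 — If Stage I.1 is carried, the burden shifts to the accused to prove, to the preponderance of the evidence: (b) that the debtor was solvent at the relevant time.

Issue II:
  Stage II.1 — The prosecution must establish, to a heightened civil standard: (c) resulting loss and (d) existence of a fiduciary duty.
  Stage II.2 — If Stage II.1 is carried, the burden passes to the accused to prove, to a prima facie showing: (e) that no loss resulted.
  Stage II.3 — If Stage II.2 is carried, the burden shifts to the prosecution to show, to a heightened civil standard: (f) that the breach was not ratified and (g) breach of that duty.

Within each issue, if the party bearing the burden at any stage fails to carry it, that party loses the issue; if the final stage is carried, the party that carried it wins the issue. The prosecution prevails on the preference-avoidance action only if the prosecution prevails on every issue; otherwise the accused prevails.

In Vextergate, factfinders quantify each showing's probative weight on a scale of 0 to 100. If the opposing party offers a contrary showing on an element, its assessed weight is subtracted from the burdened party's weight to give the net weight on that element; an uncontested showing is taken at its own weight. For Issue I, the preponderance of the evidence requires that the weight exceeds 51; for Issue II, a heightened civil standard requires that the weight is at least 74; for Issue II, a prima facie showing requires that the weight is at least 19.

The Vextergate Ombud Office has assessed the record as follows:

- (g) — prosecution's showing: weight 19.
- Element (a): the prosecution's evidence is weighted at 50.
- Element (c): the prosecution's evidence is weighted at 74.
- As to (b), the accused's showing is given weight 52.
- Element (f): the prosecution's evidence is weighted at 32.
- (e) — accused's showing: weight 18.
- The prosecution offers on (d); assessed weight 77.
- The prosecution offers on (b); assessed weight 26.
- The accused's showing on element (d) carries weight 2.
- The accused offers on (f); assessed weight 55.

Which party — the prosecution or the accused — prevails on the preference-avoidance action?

— Issue I —
Stage I.1 (prosecution, the preponderance of the evidence, weight exceeds 51): (a) 50 ≤ 51 — fails.
  The prosecution does not carry Stage I.1.
The accused prevails on this issue.
— Issue II —
Stage II.1 — burden on prosecution; standard: a heightened civil standard (weight is at least 74).
    (c): 74 ≥ 74 [met]
    (d): 77 − 2 = 75 ≥ 74 [met]
  Stage II.1 carried; the burden shifts to the accused.
Stage II.2 — burden on accused; standard: a prima facie showing (weight is at least 19).
    (e): 18 < 19 [not met]
  Not every element is met, so the accused fails to carry Stage II.2.
So the prosecution prevails on this issue.
Per-issue: Issue I → accused; Issue II → prosecution. The prosecution must prevail on every issue; overall, the accused prevails.

accused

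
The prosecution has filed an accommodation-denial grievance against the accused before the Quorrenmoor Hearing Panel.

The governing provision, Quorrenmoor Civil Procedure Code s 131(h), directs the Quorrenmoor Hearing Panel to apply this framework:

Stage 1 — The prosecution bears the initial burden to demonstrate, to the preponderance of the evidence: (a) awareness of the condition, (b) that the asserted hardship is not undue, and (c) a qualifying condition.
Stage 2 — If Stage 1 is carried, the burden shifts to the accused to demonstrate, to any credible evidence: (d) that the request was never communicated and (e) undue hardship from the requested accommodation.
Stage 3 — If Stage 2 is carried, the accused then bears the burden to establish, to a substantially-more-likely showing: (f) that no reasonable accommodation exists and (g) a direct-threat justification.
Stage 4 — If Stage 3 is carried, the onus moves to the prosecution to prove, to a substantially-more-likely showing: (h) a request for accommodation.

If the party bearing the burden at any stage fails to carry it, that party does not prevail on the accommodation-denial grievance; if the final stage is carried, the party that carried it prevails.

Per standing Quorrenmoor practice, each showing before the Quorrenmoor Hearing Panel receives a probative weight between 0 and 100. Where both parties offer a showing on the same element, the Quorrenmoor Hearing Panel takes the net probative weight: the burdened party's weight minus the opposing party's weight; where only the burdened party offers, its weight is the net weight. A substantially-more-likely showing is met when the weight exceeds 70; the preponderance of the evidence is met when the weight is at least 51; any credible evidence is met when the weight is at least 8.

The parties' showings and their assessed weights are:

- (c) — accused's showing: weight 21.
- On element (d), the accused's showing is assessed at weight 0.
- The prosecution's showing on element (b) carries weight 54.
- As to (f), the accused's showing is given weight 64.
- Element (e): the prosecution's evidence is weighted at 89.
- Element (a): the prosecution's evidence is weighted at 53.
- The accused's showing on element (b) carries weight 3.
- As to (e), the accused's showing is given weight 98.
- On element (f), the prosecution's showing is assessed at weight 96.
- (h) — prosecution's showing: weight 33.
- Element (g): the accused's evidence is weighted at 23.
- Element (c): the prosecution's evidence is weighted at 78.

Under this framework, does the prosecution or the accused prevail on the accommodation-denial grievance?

prosecution

Stage 1 — burden on prosecution; standard: the preponderance of the evidence (weight is at least 51).
    (a): 53 ≥ 51 [met]
    (b): 54 − 3 = 51 ≥ 51 [met]
    (c): 78 − 21 = 57 ≥ 51 [met]
  All elements met. The burden passes to the accused.
Stage 2 — burden on accused; standard: any credible evidence (weight is at least 8).
    (d): 0 < 8 [not met]
    (e): 98 − 89 = 9 ≥ 8 [met]
  Stage 2 not carried; the accused fails its burden.
The analysis ends at Stage 2; the prosecution prevails.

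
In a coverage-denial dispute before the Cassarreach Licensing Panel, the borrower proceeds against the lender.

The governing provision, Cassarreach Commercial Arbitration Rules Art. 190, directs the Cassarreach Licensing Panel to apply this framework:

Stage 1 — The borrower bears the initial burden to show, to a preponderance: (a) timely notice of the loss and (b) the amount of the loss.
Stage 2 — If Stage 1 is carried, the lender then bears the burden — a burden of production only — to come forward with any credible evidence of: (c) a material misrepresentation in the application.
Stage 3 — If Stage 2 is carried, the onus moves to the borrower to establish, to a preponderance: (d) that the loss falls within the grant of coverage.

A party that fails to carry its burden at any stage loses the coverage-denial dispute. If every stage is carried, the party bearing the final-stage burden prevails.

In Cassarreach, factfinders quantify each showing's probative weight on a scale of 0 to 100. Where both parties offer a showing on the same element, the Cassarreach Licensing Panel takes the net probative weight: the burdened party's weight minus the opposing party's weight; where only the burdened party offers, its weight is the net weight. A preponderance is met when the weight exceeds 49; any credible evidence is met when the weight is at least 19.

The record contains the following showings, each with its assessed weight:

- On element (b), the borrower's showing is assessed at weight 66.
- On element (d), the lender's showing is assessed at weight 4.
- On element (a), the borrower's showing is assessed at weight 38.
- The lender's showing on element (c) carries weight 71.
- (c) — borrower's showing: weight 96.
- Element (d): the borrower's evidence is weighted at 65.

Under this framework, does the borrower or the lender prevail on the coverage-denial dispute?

Stage 1 (borrower, a preponderance, weight exceeds 49): (a) 38 ≤ 49 — fails; (b) 66 > 49 — meets.
  Stage 1 not carried; the borrower fails its burden.
So the lender prevails.

lender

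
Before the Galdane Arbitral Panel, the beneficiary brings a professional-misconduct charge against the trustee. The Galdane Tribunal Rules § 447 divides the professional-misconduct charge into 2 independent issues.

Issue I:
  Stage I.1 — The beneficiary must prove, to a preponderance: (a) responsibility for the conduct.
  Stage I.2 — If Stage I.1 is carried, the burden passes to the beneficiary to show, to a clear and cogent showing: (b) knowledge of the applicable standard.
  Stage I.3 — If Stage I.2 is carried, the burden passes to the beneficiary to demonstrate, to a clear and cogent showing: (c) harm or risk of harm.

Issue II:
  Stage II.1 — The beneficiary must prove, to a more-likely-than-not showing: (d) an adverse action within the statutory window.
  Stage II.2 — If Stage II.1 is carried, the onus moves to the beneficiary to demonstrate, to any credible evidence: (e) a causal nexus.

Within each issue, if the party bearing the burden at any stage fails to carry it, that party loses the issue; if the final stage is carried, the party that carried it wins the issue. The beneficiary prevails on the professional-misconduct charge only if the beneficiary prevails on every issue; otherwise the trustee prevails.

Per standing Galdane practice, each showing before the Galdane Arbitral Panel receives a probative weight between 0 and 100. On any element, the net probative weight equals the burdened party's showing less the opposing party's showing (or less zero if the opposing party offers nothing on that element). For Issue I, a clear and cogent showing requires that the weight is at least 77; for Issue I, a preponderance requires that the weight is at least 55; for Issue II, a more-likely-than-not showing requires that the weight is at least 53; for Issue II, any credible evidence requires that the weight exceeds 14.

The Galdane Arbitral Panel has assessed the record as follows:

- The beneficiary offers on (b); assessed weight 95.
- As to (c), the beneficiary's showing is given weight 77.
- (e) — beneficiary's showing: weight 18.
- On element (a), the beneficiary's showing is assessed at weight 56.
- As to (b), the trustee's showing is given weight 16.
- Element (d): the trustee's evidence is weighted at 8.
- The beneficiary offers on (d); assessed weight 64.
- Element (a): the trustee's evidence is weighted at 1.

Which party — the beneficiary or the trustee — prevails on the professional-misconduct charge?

beneficiary

— Issue I —
At Stage I.1 the beneficiary must meet a preponderance (weight is at least 55): on (a) the weight is 56 less the opposing 1 gives net 55, which does reach 55, so (a) meets the standard.
  All elements met. The beneficiary retains the burden for Stage I.2.
At Stage I.2 the beneficiary must meet a clear and cogent showing (weight is at least 77): on (b) the weight is 95 less the opposing 16 gives net 79, which does reach 77, so (b) meets the standard.
  Stage I.2 is satisfied; the beneficiary continues to bear the burden.
At Stage I.3 the beneficiary must meet a clear and cogent showing (weight is at least 77): on (c) the weight is 77, ≥ 77, so (c) meets the standard.
  The beneficiary carries the last stage.
Every stage carried; the beneficiary prevails on this issue.
— Issue II —
Stage II.1 — burden on beneficiary; standard: a more-likely-than-not showing (weight is at least 53).
    (d): 64 − 8 = 56 ≥ 53 [met]
  Stage II.1 carried; the burden remains with the beneficiary.
Stage II.2 — burden on beneficiary; standard: any credible evidence (weight exceeds 14).
    (e): 18 > 14 [met]
  All elements met at the final stage.
All stages carried — the beneficiary prevails on this issue.
Per-issue: Issue I → beneficiary; Issue II → beneficiary. The beneficiary must prevail on every issue; overall, the beneficiary prevails.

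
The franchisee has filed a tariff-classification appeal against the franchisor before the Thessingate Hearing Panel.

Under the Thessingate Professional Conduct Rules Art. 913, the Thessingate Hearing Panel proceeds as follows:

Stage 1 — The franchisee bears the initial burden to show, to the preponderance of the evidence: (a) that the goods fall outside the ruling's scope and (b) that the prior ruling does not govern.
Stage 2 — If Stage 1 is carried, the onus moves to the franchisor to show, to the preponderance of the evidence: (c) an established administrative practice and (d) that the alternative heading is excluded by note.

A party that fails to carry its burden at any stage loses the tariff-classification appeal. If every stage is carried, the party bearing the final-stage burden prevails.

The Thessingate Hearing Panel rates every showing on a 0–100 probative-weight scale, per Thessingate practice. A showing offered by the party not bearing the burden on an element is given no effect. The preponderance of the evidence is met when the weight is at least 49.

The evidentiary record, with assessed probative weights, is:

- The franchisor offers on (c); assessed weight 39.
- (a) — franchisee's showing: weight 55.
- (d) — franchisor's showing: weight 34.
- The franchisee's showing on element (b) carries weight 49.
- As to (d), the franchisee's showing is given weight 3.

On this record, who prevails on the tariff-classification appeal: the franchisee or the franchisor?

franchisee

Stage 1 (franchisee, the preponderance of the evidence, weight is at least 49): (a) 55 ≥ 49 — meets; (b) 49 ≥ 49 — meets.
  All elements met. The burden passes to the franchisor.
Stage 2 (franchisor, the preponderance of the evidence, weight is at least 49): (c) 39 < 49 — fails; (d) 34 (franchisee's 3 disregarded) < 49 — fails.
  Stage 2 not carried; the franchisor fails its burden.
So the franchisee prevails.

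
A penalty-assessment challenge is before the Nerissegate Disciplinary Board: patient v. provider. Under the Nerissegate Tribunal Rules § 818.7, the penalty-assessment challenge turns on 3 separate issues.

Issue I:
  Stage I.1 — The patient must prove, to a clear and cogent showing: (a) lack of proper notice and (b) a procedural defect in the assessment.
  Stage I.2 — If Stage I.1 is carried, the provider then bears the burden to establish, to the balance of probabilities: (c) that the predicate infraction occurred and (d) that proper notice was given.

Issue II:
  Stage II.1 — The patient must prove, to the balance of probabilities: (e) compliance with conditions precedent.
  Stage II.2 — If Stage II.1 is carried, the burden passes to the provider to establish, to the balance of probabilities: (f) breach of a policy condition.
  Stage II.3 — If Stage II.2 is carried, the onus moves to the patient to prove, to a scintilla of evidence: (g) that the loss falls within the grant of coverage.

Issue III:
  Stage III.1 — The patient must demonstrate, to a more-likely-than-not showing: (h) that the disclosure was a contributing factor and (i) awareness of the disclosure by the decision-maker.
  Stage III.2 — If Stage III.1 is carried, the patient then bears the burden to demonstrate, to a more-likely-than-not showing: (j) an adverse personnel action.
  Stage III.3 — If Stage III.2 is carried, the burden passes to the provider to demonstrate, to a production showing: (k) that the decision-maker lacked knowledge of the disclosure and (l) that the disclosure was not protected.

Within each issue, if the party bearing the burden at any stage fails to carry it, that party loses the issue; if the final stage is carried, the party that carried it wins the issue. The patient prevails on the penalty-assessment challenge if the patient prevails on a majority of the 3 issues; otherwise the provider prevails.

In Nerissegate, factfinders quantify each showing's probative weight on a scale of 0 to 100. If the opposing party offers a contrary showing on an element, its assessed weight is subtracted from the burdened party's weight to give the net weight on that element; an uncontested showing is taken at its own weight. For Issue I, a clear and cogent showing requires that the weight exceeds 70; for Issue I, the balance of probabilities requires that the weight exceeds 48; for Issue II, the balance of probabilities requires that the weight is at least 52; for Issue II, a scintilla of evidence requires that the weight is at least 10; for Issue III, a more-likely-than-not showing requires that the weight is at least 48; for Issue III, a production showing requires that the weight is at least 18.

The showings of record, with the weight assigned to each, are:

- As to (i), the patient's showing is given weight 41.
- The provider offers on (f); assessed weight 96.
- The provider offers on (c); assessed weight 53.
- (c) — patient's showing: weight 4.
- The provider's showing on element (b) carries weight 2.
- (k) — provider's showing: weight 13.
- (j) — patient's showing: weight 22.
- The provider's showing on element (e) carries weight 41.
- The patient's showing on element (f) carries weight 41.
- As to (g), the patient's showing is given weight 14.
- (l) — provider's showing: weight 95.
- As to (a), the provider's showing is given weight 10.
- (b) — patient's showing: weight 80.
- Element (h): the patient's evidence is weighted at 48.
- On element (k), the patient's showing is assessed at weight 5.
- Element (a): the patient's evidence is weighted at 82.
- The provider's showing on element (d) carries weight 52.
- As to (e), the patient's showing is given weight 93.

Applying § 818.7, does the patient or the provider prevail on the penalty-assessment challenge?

— Issue I —
At Stage I.1 the patient must meet a clear and cogent showing (weight exceeds 70): on (a) the weight is 82 less the opposing 10 gives net 72, > 70, so (a) meets the standard; on (b) the weight is 80 less the opposing 2 gives net 78, which does exceed 70, so (b) meets the standard.
  All elements met. The burden passes to the provider.
At Stage I.2 the provider must meet the balance of probabilities (weight exceeds 48): on (c) the weight is 53 less the opposing 4 gives net 49, > 48, so (c) meets the standard; on (d) the weight is 52, > 48, so (d) meets the standard.
  Stage I.2 carried; the final stage is satisfied.
All stages carried — the provider prevails on this issue.
— Issue II —
At Stage II.1 the patient must meet the balance of probabilities (weight is at least 52): on (e) the weight is 93 less the opposing 41 gives net 52, ≥ 52, so (e) meets the standard.
  The patient carries Stage II.1; the provider now bears the burden.
At Stage II.2 the provider must meet the balance of probabilities (weight is at least 52): on (f) the weight is 96 less the opposing 41 gives net 55, which does reach 52, so (f) meets the standard.
  The provider carries Stage II.2; the patient now bears the burden.
At Stage II.3 the patient must meet a scintilla of evidence (weight is at least 10): on (g) the weight is 14, ≥ 10, so (g) meets the standard.
  Stage II.3 carried; the final stage is satisfied.
With every stage satisfied, the patient prevails on this issue.
— Issue III —
Stage III.1 (patient, a more-likely-than-not showing, weight is at least 48): (h) 48 ≥ 48 — meets; (i) 41 < 48 — fails.
  Stage III.1 not carried; the patient fails its burden.
The provider prevails on this issue.
Per-issue: Issue I → provider; Issue II → patient; Issue III → provider. The patient must prevail on a majority of issues; overall, the provider prevails.

provider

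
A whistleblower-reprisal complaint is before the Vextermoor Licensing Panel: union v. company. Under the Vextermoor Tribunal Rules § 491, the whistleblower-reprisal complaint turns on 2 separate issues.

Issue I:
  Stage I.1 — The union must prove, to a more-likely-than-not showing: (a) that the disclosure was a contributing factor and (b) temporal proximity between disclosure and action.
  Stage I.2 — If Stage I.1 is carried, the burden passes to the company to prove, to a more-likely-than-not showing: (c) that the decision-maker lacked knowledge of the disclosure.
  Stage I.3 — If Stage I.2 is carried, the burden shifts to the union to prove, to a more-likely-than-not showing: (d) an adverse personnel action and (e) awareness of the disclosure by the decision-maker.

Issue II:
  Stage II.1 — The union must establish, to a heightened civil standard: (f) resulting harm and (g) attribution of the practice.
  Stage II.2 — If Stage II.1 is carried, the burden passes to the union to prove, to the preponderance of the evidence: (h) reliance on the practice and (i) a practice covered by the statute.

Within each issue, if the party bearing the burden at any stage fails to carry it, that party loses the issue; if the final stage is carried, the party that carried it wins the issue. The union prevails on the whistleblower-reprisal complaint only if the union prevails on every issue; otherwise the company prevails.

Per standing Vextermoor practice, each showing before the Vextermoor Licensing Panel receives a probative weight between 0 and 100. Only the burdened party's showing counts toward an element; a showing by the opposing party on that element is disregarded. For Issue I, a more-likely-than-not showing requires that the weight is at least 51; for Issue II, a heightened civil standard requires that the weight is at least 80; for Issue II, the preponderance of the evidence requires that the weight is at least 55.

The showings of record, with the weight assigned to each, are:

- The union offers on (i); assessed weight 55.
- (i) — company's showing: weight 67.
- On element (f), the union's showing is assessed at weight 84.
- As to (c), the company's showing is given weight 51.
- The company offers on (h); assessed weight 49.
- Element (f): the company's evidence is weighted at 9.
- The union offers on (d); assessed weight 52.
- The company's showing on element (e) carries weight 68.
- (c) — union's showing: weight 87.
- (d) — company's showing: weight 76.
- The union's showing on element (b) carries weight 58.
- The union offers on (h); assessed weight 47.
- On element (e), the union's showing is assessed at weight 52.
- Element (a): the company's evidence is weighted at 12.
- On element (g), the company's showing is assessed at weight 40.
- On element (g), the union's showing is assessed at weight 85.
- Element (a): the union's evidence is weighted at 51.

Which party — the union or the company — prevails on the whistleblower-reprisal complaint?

— Issue I —
Stage I.1 (union, a more-likely-than-not showing, weight is at least 51): (a) 51 (company's 12 disregarded) ≥ 51 — meets; (b) 58 ≥ 51 — meets.
  Stage I.1 carried; the burden shifts to the company.
Stage I.2 (company, a more-likely-than-not showing, weight is at least 51): (c) 51 (union's 87 disregarded) ≥ 51 — meets.
  The company carries Stage I.2; the union now bears the burden.
Stage I.3 (union, a more-likely-than-not showing, weight is at least 51): (d) 52 (company's 76 disregarded) ≥ 51 — meets; (e) 52 (company's 68 disregarded) ≥ 51 — meets.
  The union carries the last stage.
Every stage carried; the union prevails on this issue.
— Issue II —
At Stage II.1 the union must meet a heightened civil standard (weight is at least 80): on (f) the weight is 84 (the company's 9 is given no effect), ≥ 80, so (f) meets the standard; on (g) the weight is 85 (the company's 40 is given no effect), ≥ 80, so (g) meets the standard.
  Stage II.1 is satisfied; the union continues to bear the burden.
At Stage II.2 the union must meet the preponderance of the evidence (weight is at least 55): on (h) the weight is 47 (the company's 49 is given no effect), which does not reach 55, so (h) does not meet the standard; on (i) the weight is 55 (the company's 67 is given no effect), ≥ 55, so (i) meets the standard.
  The union does not carry Stage II.2.
The company prevails on this issue.
Per-issue: Issue I → union; Issue II → company. The union must prevail on every issue; overall, the company prevails.

company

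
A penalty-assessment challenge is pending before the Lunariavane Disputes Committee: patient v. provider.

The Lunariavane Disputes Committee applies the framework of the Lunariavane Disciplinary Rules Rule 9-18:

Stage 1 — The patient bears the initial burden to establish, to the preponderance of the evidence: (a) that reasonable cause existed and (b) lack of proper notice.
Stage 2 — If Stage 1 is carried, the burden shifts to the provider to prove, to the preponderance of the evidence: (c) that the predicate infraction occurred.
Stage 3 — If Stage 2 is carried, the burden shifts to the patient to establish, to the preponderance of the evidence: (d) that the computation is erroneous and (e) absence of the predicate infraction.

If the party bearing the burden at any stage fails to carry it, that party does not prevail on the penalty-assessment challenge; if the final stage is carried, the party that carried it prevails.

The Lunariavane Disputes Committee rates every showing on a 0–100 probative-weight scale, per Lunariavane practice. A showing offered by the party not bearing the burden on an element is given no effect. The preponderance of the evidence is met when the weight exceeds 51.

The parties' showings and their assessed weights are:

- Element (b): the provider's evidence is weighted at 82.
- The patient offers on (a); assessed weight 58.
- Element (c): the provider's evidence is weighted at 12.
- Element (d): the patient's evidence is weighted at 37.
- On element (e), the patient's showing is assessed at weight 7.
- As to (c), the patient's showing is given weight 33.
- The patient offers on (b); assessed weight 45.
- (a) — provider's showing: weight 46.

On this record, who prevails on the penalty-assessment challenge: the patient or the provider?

provider

Stage 1 — burden on patient; standard: the preponderance of the evidence (weight exceeds 51).
    (a): 58 (provider's 46 disregarded) > 51 [met]
    (b): 45 (provider's 82 disregarded) ≤ 51 [not met]
  The patient does not carry Stage 1.
So the provider prevails.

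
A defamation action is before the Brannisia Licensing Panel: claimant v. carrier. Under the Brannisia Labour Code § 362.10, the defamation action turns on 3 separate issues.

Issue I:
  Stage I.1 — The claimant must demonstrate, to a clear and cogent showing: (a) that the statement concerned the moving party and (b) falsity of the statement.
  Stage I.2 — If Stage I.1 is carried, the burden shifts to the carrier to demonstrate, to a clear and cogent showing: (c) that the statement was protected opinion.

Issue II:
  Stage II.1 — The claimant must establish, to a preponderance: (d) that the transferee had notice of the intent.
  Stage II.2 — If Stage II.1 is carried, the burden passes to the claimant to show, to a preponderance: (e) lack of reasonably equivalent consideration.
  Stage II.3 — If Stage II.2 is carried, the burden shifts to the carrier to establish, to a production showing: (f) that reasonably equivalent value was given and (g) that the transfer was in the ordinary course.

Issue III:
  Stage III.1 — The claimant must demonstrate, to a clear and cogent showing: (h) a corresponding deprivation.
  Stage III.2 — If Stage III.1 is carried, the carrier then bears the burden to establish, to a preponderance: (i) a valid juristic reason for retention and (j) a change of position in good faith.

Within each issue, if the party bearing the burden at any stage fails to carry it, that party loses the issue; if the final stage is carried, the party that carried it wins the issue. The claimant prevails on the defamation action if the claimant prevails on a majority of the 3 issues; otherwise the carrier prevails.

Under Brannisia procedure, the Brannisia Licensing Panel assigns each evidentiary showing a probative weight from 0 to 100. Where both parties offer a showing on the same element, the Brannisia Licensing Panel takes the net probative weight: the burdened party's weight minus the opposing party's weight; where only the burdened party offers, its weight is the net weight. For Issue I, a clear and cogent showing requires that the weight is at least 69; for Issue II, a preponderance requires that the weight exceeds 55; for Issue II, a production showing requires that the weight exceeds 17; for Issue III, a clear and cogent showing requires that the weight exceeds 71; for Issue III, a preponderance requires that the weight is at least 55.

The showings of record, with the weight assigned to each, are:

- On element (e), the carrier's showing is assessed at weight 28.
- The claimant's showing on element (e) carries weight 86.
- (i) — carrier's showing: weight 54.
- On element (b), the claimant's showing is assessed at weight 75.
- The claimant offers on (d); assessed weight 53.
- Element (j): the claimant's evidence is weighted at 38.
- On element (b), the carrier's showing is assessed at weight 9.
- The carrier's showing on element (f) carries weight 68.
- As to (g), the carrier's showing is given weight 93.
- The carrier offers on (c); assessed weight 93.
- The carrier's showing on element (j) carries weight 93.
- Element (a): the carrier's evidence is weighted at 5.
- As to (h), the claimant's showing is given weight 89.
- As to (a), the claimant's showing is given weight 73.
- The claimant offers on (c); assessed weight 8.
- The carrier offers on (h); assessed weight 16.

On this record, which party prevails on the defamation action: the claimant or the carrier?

— Issue I —
At Stage I.1 the claimant must meet a clear and cogent showing (weight is at least 69): on (a) the weight is 73 less the opposing 5 gives net 68, < 69, so (a) does not meet the standard; on (b) the weight is 75 less the opposing 9 gives net 66, which does not reach 69, so (b) does not meet the standard.
  The claimant does not carry Stage I.1.
So the carrier prevails on this issue.
— Issue II —
At Stage II.1 the claimant must meet a preponderance (weight exceeds 55): on (d) the weight is 53, ≤ 55, so (d) does not meet the standard.
  Not every element is met, so the claimant fails to carry Stage II.1.
The carrier prevails on this issue.
— Issue III —
At Stage III.1 the claimant must meet a clear and cogent showing (weight exceeds 71): on (h) the weight is 89 less the opposing 16 gives net 73, > 71, so (h) meets the standard.
  The claimant carries Stage III.1; the carrier now bears the burden.
At Stage III.2 the carrier must meet a preponderance (weight is at least 55): on (i) the weight is 54, < 55, so (i) does not meet the standard; on (j) the weight is 93 less the opposing 38 gives net 55, ≥ 55, so (j) meets the standard.
  Not every element is met, so the carrier fails to carry Stage III.2.
So the claimant prevails on this issue.
Per-issue: Issue I → carrier; Issue II → carrier; Issue III → claimant. The claimant must prevail on a majority of issues; overall, the carrier prevails.

carrier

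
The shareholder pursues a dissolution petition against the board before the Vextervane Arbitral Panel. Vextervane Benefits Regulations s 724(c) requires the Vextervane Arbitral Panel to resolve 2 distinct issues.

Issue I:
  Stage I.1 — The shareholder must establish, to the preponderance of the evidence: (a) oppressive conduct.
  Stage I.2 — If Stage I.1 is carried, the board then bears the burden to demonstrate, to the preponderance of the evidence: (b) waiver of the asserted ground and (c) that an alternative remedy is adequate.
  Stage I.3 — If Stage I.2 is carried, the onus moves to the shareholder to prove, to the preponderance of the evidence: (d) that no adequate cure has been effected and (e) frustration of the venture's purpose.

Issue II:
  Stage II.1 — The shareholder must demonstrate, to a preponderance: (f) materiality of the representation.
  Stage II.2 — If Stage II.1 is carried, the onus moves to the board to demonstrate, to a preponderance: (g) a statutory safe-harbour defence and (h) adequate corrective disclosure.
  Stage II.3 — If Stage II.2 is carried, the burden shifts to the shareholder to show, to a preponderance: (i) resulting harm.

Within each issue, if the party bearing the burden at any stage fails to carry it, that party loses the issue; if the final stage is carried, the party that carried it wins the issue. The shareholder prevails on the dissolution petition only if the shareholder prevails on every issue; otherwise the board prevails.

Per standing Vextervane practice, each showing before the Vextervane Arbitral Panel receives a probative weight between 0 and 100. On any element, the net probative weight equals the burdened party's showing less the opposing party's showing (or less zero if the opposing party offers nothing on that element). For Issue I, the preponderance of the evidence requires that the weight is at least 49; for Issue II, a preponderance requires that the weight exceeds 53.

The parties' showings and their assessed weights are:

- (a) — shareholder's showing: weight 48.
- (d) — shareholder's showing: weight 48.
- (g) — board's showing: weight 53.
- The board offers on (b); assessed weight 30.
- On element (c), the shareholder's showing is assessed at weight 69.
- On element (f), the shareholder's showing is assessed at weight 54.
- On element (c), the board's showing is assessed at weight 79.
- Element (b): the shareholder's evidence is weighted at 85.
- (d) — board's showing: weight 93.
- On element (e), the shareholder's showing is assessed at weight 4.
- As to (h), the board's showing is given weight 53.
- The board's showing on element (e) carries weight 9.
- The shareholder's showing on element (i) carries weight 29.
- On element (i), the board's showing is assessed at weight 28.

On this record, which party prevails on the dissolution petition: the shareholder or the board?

board

— Issue I —
Stage I.1 (shareholder, the preponderance of the evidence, weight is at least 49): (a) 48 < 49 — fails.
  The shareholder does not carry Stage I.1.
The board prevails on this issue.
— Issue II —
Stage II.1 (shareholder, a preponderance, weight exceeds 53): (f) 54 > 53 — meets.
  All elements met. The burden passes to the board.
Stage II.2 (board, a preponderance, weight exceeds 53): (g) 53 ≤ 53 — fails; (h) 53 ≤ 53 — fails.
  The board does not carry Stage II.2.
The analysis ends at Stage II.2; the shareholder prevails on this issue.
Per-issue: Issue I → board; Issue II → shareholder. The shareholder must prevail on every issue; overall, the board prevails.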